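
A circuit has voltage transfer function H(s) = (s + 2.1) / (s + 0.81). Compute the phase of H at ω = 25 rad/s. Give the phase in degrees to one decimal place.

-2.9°

∠(j25 + 2.1) = arctan(25/2.1) = 85.20°
∠(j25 + 0.81) = arctan(25/0.81) = 88.14°
∠H(j25) = 85.20° − 88.14° = -2.95°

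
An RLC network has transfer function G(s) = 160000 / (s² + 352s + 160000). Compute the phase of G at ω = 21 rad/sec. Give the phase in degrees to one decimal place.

-2.7°

∠[(j21)² + 352(j21) + 160000] = ∠[1.5956e+05 + j7392] = 2.65°
∠G(j21) = −2.65° = -2.65°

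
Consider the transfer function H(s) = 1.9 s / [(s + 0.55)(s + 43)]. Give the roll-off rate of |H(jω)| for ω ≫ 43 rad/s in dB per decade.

With 1 zero and 2 poles, the high-frequency asymptotic slope is 20 × (1 − 2) = -20 dB/decade.

-20 dB/decade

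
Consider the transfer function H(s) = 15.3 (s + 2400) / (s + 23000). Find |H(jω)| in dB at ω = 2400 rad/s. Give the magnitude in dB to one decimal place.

7.0 dB

|j2400 + 2400| = √(2400² + 2400²) = 3394
|j2400 + 23000| = √(2400² + 23000²) = 2.312e+04
|H(j2400)| = 15.3 × 3394 / 2.312e+04 = 2.2456
20 log₁₀(2.2456) = 7.03 dB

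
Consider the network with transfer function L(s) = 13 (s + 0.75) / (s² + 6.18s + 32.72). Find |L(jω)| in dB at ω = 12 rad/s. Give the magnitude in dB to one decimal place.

1.4 dB

|j12 + 0.75| = √(12² + 0.75²) = 12.02
|(j12)² + 6.18(j12) + 32.72| = |-111.28 + j74.16| = 133.7
|L(j12)| = 13 × 12.02 / 133.7 = 1.1688
20 log₁₀(1.1688) = 1.36 dB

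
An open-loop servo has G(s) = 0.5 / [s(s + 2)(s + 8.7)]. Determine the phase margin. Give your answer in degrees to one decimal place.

Gain crossover: |G(jω)| = 1 at ω ≈ 0.0287 rad/s.
∠G(j0.0287) = −90° − arctan(0.0287/2) − arctan(0.0287/8.7) ≈ -91.01°
PM = 180° + (-91.01°) = 88.99°

89.0°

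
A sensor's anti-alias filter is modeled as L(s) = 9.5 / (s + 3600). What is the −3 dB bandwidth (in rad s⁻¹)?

3600 rad s⁻¹

For a single-pole low-pass, the −3 dB point is at the pole: ω = 3600 rad s⁻¹.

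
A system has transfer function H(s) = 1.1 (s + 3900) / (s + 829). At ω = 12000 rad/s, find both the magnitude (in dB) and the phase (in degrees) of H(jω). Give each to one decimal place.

|H| = 1.2 dB, ∠H = -14.1°

|j12000 + 3900| = √(12000² + 3900²) = 1.262e+04
|j12000 + 829| = √(12000² + 829²) = 1.203e+04
|H(j12000)| = 1.1 × 1.262e+04 / 1.203e+04 = 1.1539
20 log₁₀(1.1539) = 1.24 dB
∠(j12000 + 3900) = arctan(12000/3900) = 72.00°
∠(j12000 + 829) = arctan(12000/829) = 86.05°
∠H(j12000) = 72.00° − 86.05° = -14.05°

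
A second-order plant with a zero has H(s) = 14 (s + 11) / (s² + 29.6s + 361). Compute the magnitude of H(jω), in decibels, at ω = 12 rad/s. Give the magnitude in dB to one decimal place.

|j12 + 11| = √(12² + 11²) = 16.28
|(j12)² + 29.6(j12) + 361| = |217 + j355.2| = 416.2
|H(j12)| = 14 × 16.28 / 416.2 = 0.54753
20 log₁₀(0.54753) = -5.23 dB

-5.2 dB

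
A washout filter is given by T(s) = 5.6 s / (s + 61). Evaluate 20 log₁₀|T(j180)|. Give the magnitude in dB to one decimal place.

|j180| = 180
|j180 + 61| = √(180² + 61²) = 190.1
|T(j180)| = 5.6 × 180 / 190.1 = 5.3037
20 log₁₀(5.3037) = 14.49 dB

14.5 dB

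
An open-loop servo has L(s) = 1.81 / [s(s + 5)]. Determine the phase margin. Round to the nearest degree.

86°

Gain crossover: |L(jω)| = 1 at ω ≈ 0.361 rad s⁻¹.
∠L(j0.361) = −90° − arctan(0.361/5) ≈ -94.13°
PM = 180° + (-94.13°) = 85.87°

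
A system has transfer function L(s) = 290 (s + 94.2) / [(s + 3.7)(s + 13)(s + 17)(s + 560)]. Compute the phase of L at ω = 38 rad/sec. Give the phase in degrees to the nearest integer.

-203°

∠(j38 + 94.2) = arctan(38/94.2) = 21.97°
∠(j38 + 3.7) = arctan(38/3.7) = 84.44°
∠(j38 + 13) = arctan(38/13) = 71.11°
∠(j38 + 17) = arctan(38/17) = 65.90°
∠(j38 + 560) = arctan(38/560) = 3.88°
∠L(j38) = 21.97° − (84.44° + 71.11° + 65.90° + 3.88°) = -203.36°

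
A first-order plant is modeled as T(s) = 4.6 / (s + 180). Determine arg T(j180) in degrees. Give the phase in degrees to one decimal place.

∠(j180 + 180) = arctan(180/180) = 45.00°
∠T(j180) = −45.00° = -45.00°

-45.0°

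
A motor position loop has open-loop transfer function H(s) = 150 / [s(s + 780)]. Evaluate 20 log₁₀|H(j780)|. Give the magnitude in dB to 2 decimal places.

-75.17 dB

|j780 + 780| = √(780² + 780²) = 1103
|j780| = 780
|H(j780)| = 150 / (1103 × 780) = 0.00017434
20 log₁₀(0.00017434) = -75.172 dB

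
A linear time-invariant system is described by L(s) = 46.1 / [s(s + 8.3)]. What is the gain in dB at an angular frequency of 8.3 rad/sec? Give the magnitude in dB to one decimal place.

-6.5 dB

|j8.3 + 8.3| = √(8.3² + 8.3²) = 11.74
|j8.3| = 8.3
|L(j8.3)| = 46.1 / (11.74 × 8.3) = 0.47318
20 log₁₀(0.47318) = -6.50 dB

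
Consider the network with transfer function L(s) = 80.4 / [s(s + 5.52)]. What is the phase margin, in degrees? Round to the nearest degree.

Gain crossover: |L(jω)| = 1 at ω ≈ 8.16 rad/s.
∠L(j8.16) = −90° − arctan(8.16/5.52) ≈ -145.92°
PM = 180° + (-145.92°) = 34.08°

34°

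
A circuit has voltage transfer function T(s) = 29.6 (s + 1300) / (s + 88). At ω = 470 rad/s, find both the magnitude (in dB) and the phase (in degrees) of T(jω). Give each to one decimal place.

|j470 + 1300| = √(470² + 1300²) = 1382
|j470 + 88| = √(470² + 88²) = 478.2
|T(j470)| = 29.6 × 1382 / 478.2 = 85.572
20 log₁₀(85.572) = 38.65 dB
∠(j470 + 1300) = arctan(470/1300) = 19.88°
∠(j470 + 88) = arctan(470/88) = 79.40°
∠T(j470) = 19.88° − 79.40° = -59.52°

|T| = 38.6 dB, ∠T = -59.5°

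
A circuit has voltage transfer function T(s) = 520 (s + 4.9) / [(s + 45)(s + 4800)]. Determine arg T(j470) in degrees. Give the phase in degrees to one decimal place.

-0.7°

∠(j470 + 4.9) = arctan(470/4.9) = 89.40°
∠(j470 + 45) = arctan(470/45) = 84.53°
∠(j470 + 4800) = arctan(470/4800) = 5.59°
∠T(j470) = 89.40° − (84.53° + 5.59°) = -0.72°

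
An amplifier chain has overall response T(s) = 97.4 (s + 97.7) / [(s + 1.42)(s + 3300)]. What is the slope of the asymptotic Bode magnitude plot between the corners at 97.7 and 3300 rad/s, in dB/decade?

0 dB/decade

In this band the factors already past their corner are: zero at 97.7, pole at 1.42; net slope = 0 dB/decade.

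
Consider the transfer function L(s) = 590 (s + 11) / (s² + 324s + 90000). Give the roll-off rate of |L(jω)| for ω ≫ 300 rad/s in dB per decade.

-20 dB/decade

With 1 zero and 2 poles, the high-frequency asymptotic slope is 20 × (1 − 2) = -20 dB/decade.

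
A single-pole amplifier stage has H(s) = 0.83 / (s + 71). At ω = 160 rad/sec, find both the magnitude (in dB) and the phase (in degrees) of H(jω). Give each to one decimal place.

|H| = -46.5 dB, ∠H = -66.1 deg

|j160 + 71| = √(160² + 71²) = 175
|H(j160)| = 0.83 / 175 = 0.0047416
20 log₁₀(0.0047416) = -46.48 dB
∠(j160 + 71) = arctan(160/71) = 66.07°
∠H(j160) = −66.07° = -66.07°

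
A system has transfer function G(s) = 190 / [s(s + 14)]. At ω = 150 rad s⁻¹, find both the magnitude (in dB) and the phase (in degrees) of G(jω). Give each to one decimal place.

|j150 + 14| = √(150² + 14²) = 150.7
|j150| = 150
|G(j150)| = 190 / (150.7 × 150) = 0.0084079
20 log₁₀(0.0084079) = -41.51 dB
∠(j150 + 14) = arctan(150/14) = 84.67°
∠(j150) = 90.00°
∠G(j150) = − (84.67° + 90.00°) = -174.67°

|G| = -41.5 dB, ∠G = -174.7°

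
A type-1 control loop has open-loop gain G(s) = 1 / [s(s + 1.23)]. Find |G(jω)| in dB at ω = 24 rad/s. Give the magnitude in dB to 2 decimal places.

|j24 + 1.23| = √(24² + 1.23²) = 24.03
|j24| = 24
|G(j24)| = 1 / (24.03 × 24) = 0.0017338
20 log₁₀(0.0017338) = -55.220 dB

-55.22 dB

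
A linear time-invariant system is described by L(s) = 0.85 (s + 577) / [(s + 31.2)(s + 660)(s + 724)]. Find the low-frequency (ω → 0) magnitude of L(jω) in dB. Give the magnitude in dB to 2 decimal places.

-89.66 dB

L(0) = 0.85 × 577 / (31.2 × 660 × 724) = 3.2897e-05
20 log₁₀(3.2897e-05) = -89.657 dB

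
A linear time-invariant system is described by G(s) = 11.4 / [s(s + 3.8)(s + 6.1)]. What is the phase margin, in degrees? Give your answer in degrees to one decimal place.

78.1°

Gain crossover: |G(jω)| = 1 at ω ≈ 0.486 rad/s.
∠G(j0.486) = −90° − arctan(0.486/3.8) − arctan(0.486/6.1) ≈ -101.85°
PM = 180° + (-101.85°) = 78.15°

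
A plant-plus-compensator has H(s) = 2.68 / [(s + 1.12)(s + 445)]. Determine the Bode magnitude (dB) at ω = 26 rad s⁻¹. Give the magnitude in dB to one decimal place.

-72.7 dB

|j26 + 1.12| = √(26² + 1.12²) = 26.02
|j26 + 445| = √(26² + 445²) = 445.8
|H(j26)| = 2.68 / (26.02 × 445.8) = 0.00023102
20 log₁₀(0.00023102) = -72.73 dB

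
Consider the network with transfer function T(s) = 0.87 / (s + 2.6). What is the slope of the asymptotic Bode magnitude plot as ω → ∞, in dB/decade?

With 0 zeros and 1 pole, the high-frequency asymptotic slope is 20 × (0 − 1) = -20 dB/decade.

-20 dB/decade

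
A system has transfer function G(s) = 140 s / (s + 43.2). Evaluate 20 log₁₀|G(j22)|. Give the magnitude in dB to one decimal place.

36.1 dB

|j22| = 22
|j22 + 43.2| = √(22² + 43.2²) = 48.48
|G(j22)| = 140 × 22 / 48.48 = 63.532
20 log₁₀(63.532) = 36.06 dB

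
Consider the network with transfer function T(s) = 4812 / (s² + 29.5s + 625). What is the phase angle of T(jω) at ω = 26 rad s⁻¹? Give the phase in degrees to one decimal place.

-93.8°

∠[(j26)² + 29.5(j26) + 625] = ∠[-51 + j767] = 93.80°
∠T(j26) = −93.80° = -93.80°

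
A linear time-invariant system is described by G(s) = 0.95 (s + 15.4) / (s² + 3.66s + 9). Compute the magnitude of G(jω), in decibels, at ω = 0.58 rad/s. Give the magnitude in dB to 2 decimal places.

4.30 dB

|j0.58 + 15.4| = √(0.58² + 15.4²) = 15.41
|(j0.58)² + 3.66(j0.58) + 9| = |8.6636 + j2.1228| = 8.92
|G(j0.58)| = 0.95 × 15.41 / 8.92 = 1.6413
20 log₁₀(1.6413) = 4.304 dB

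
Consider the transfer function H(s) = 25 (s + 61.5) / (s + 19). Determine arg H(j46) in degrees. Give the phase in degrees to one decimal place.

∠(j46 + 61.5) = arctan(46/61.5) = 36.80°
∠(j46 + 19) = arctan(46/19) = 67.56°
∠H(j46) = 36.80° − 67.56° = -30.76°

-30.8 deg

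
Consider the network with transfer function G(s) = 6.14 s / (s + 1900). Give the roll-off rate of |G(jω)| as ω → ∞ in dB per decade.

0 dB/decade

With 1 zero and 1 pole, the high-frequency asymptotic slope is 20 × (1 − 1) = 0 dB/decade.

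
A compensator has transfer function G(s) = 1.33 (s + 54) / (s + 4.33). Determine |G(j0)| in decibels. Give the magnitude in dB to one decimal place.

G(0) = 1.33 × 54 / 4.33 = 16.587
20 log₁₀(16.587) = 24.40 dB

24.4 dB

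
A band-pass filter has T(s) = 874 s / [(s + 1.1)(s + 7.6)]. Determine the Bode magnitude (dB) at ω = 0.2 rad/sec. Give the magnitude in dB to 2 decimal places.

|j0.2| = 0.2
|j0.2 + 1.1| = √(0.2² + 1.1²) = 1.118
|j0.2 + 7.6| = √(0.2² + 7.6²) = 7.603
|T(j0.2)| = 874 × 0.2 / (1.118 × 7.603) = 20.565
20 log₁₀(20.565) = 26.262 dB

26.26 dB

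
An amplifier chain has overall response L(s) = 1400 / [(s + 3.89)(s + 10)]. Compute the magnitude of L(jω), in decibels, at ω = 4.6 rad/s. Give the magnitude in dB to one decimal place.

26.5 dB

|j4.6 + 3.89| = √(4.6² + 3.89²) = 6.024
|j4.6 + 10| = √(4.6² + 10²) = 11.01
|L(j4.6)| = 1400 / (6.024 × 11.01) = 21.113
20 log₁₀(21.113) = 26.49 dB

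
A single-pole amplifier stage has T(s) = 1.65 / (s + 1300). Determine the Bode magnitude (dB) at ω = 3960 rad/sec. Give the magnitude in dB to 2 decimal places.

|j3960 + 1300| = √(3960² + 1300²) = 4168
|T(j3960)| = 1.65 / 4168 = 0.00039588
20 log₁₀(0.00039588) = -68.049 dB

-68.05 dB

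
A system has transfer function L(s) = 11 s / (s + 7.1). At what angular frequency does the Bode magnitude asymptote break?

The single real pole at s = −7.1 gives a corner at ω = 7.1 rad/s.

7.1 rad/s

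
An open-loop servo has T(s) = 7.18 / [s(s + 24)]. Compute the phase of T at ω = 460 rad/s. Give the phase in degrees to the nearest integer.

-177°

∠(j460 + 24) = arctan(460/24) = 87.01°
∠(j460) = 90.00°
∠T(j460) = − (87.01° + 90.00°) = -177.01°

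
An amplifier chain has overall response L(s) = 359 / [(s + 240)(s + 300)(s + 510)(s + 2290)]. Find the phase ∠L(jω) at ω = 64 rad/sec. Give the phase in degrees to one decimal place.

∠(j64 + 240) = arctan(64/240) = 14.93°
∠(j64 + 300) = arctan(64/300) = 12.04°
∠(j64 + 510) = arctan(64/510) = 7.15°
∠(j64 + 2290) = arctan(64/2290) = 1.60°
∠L(j64) = − (14.93° + 12.04° + 7.15° + 1.60°) = -35.73°

-35.7 deg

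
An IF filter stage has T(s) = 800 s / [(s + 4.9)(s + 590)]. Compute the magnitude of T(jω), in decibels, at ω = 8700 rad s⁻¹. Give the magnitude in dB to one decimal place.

-20.7 dB

|j8700| = 8700
|j8700 + 4.9| = √(8700² + 4.9²) = 8700
|j8700 + 590| = √(8700² + 590²) = 8720
|T(j8700)| = 800 × 8700 / (8700 × 8720) = 0.091743
20 log₁₀(0.091743) = -20.75 dB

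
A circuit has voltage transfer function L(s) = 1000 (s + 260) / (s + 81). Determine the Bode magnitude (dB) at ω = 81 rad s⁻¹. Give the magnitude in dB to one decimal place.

|j81 + 260| = √(81² + 260²) = 272.3
|j81 + 81| = √(81² + 81²) = 114.6
|L(j81)| = 1000 × 272.3 / 114.6 = 2377.3
20 log₁₀(2377.3) = 67.52 dB

67.5 dB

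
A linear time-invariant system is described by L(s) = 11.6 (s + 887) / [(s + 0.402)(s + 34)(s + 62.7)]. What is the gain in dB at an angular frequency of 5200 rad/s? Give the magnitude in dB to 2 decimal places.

-127.23 dB

|j5200 + 887| = √(5200² + 887²) = 5275
|j5200 + 0.402| = √(5200² + 0.402²) = 5200
|j5200 + 34| = √(5200² + 34²) = 5200
|j5200 + 62.7| = √(5200² + 62.7²) = 5200
|L(j5200)| = 11.6 × 5275 / (5200 × 5200 × 5200) = 4.3515e-07
20 log₁₀(4.3515e-07) = -127.227 dB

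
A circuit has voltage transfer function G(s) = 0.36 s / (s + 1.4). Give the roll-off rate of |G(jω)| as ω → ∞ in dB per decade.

With 1 zero and 1 pole, the high-frequency asymptotic slope is 20 × (1 − 1) = 0 dB/decade.

0 dB/decade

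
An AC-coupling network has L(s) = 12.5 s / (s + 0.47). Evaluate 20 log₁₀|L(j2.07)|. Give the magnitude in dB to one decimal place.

|j2.07| = 2.07
|j2.07 + 0.47| = √(2.07² + 0.47²) = 2.123
|L(j2.07)| = 12.5 × 2.07 / 2.123 = 12.19
20 log₁₀(12.19) = 21.72 dB

21.7 dB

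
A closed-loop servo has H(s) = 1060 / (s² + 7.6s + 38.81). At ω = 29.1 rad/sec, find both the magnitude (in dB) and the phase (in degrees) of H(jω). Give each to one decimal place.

|(j29.1)² + 7.6(j29.1) + 38.81| = |-808 + j221.16| = 837.7
|H(j29.1)| = 1060 / 837.7 = 1.2653
20 log₁₀(1.2653) = 2.04 dB
∠[(j29.1)² + 7.6(j29.1) + 38.81] = ∠[-808 + j221.16] = 164.69°
∠H(j29.1) = −164.69° = -164.69°

|H| = 2.0 dB, ∠H = -164.7°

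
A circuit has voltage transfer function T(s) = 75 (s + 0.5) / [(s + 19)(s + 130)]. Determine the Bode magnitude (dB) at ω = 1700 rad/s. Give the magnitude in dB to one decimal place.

-27.1 dB

|j1700 + 0.5| = √(1700² + 0.5²) = 1700
|j1700 + 19| = √(1700² + 19²) = 1700
|j1700 + 130| = √(1700² + 130²) = 1705
|T(j1700)| = 75 × 1700 / (1700 × 1705) = 0.043986
20 log₁₀(0.043986) = -27.13 dB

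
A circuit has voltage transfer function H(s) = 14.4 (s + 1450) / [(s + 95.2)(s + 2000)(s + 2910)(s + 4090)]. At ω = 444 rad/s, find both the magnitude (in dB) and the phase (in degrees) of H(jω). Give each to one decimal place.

|H| = -174.3 dB, ∠H = -88.3°

|j444 + 1450| = √(444² + 1450²) = 1516
|j444 + 95.2| = √(444² + 95.2²) = 454.1
|j444 + 2000| = √(444² + 2000²) = 2049
|j444 + 2910| = √(444² + 2910²) = 2944
|j444 + 4090| = √(444² + 4090²) = 4114
|H(j444)| = 14.4 × 1516 / (454.1 × 2049 × 2944 × 4114) = 1.9383e-09
20 log₁₀(1.9383e-09) = -174.25 dB
∠(j444 + 1450) = arctan(444/1450) = 17.02°
∠(j444 + 95.2) = arctan(444/95.2) = 77.90°
∠(j444 + 2000) = arctan(444/2000) = 12.52°
∠(j444 + 2910) = arctan(444/2910) = 8.68°
∠(j444 + 4090) = arctan(444/4090) = 6.20°
∠H(j444) = 17.02° − (77.90° + 12.52° + 8.68° + 6.20°) = -88.26°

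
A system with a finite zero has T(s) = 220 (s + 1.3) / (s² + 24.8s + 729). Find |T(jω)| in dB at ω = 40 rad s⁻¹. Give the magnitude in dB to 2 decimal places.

16.48 dB

|j40 + 1.3| = √(40² + 1.3²) = 40.02
|(j40)² + 24.8(j40) + 729| = |-871 + j992| = 1320
|T(j40)| = 220 × 40.02 / 1320 = 6.6696
20 log₁₀(6.6696) = 16.482 dB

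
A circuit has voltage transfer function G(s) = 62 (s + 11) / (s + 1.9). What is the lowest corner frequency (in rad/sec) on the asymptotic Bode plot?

1.9 rad/sec

Break frequencies occur at each pole and zero magnitude: 1.9 rad/sec, 11 rad/sec.
The lowest is 1.9 rad/sec.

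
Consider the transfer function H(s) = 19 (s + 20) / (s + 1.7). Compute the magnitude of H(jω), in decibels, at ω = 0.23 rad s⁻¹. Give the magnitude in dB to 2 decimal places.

46.91 dB

|j0.23 + 20| = √(0.23² + 20²) = 20
|j0.23 + 1.7| = √(0.23² + 1.7²) = 1.715
|H(j0.23)| = 19 × 20 / 1.715 = 221.53
20 log₁₀(221.53) = 46.908 dB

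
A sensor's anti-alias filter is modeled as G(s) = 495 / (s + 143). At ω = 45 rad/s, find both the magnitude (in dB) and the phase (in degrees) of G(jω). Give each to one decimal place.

|G| = 10.4 dB, ∠G = -17.5°

|j45 + 143| = √(45² + 143²) = 149.9
|G(j45)| = 495 / 149.9 = 3.3019
20 log₁₀(3.3019) = 10.38 dB
∠(j45 + 143) = arctan(45/143) = 17.47°
∠G(j45) = −17.47° = -17.47°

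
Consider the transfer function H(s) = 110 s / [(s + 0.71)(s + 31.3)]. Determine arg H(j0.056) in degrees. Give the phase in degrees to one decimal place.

85.4°

∠(j0.056) = 90.00°
∠(j0.056 + 0.71) = arctan(0.056/0.71) = 4.51°
∠(j0.056 + 31.3) = arctan(0.056/31.3) = 0.10°
∠H(j0.056) = 90.00° − (4.51° + 0.10°) = 85.39°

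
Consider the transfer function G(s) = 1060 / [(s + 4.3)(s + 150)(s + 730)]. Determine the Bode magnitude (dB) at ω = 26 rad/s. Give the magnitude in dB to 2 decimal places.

|j26 + 4.3| = √(26² + 4.3²) = 26.35
|j26 + 150| = √(26² + 150²) = 152.2
|j26 + 730| = √(26² + 730²) = 730.5
|G(j26)| = 1060 / (26.35 × 152.2 × 730.5) = 0.00036171
20 log₁₀(0.00036171) = -68.833 dB

-68.83 dB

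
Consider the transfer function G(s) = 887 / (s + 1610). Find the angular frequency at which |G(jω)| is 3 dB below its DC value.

For a single-pole low-pass, the −3 dB point is at the pole: ω = 1610 rad s⁻¹.

1610 rad s⁻¹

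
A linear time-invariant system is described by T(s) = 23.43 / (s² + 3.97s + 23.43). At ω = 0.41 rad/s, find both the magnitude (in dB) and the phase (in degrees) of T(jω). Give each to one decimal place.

|(j0.41)² + 3.97(j0.41) + 23.43| = |23.262 + j1.6277| = 23.32
|T(j0.41)| = 23.43 / 23.32 = 1.0048
20 log₁₀(1.0048) = 0.04 dB
∠[(j0.41)² + 3.97(j0.41) + 23.43] = ∠[23.262 + j1.6277] = 4.00°
∠T(j0.41) = −4.00° = -4.00°

|T| = 0.0 dB, ∠T = -4.0°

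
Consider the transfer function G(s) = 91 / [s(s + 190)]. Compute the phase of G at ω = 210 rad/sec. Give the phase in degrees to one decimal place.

-137.9 deg

∠(j210 + 190) = arctan(210/190) = 47.86°
∠(j210) = 90.00°
∠G(j210) = − (47.86° + 90.00°) = -137.86°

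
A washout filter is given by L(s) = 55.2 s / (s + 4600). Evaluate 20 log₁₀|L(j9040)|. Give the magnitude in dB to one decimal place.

33.8 dB

|j9040| = 9040
|j9040 + 4600| = √(9040² + 4600²) = 1.014e+04
|L(j9040)| = 55.2 × 9040 / 1.014e+04 = 49.197
20 log₁₀(49.197) = 33.84 dB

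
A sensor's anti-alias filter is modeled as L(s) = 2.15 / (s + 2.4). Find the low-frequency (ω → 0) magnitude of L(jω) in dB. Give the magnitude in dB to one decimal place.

-1.0 dB

L(0) = 2.15 / 2.4 = 0.89583
20 log₁₀(0.89583) = -0.96 dB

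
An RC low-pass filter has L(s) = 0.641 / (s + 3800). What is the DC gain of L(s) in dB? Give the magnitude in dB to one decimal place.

L(0) = 0.641 / 3800 = 0.00016868
20 log₁₀(0.00016868) = -75.46 dB

-75.5 dB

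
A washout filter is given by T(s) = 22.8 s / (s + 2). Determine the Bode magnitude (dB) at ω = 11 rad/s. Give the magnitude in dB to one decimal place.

|j11| = 11
|j11 + 2| = √(11² + 2²) = 11.18
|T(j11)| = 22.8 × 11 / 11.18 = 22.432
20 log₁₀(22.432) = 27.02 dB

27.0 dB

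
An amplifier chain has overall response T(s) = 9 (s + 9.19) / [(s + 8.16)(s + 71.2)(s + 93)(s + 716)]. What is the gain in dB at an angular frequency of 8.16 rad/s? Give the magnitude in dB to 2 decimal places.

|j8.16 + 9.19| = √(8.16² + 9.19²) = 12.29
|j8.16 + 8.16| = √(8.16² + 8.16²) = 11.54
|j8.16 + 71.2| = √(8.16² + 71.2²) = 71.67
|j8.16 + 93| = √(8.16² + 93²) = 93.36
|j8.16 + 716| = √(8.16² + 716²) = 716
|T(j8.16)| = 9 × 12.29 / (11.54 × 71.67 × 93.36 × 716) = 2.0007e-06
20 log₁₀(2.0007e-06) = -113.976 dB

-113.98 dB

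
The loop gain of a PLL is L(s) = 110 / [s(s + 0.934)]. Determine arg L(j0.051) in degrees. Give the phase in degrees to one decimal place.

∠(j0.051 + 0.934) = arctan(0.051/0.934) = 3.13°
∠(j0.051) = 90.00°
∠L(j0.051) = − (3.13° + 90.00°) = -93.13°

-93.1 deg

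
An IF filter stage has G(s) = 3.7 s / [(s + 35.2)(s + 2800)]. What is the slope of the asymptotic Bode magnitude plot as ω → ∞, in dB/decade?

-20 dB/decade

With 1 zero and 2 poles, the high-frequency asymptotic slope is 20 × (1 − 2) = -20 dB/decade.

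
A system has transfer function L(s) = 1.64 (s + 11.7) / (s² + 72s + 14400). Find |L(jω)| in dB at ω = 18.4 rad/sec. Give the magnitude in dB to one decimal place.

-51.9 dB

|j18.4 + 11.7| = √(18.4² + 11.7²) = 21.8
|(j18.4)² + 72(j18.4) + 14400| = |14061 + j1324.8| = 1.412e+04
|L(j18.4)| = 1.64 × 21.8 / 1.412e+04 = 0.0025319
20 log₁₀(0.0025319) = -51.93 dB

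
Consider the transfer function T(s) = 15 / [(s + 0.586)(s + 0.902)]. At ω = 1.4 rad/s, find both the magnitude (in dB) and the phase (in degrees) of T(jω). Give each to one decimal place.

|T| = 15.5 dB, ∠T = -124.5°

|j1.4 + 0.586| = √(1.4² + 0.586²) = 1.518
|j1.4 + 0.902| = √(1.4² + 0.902²) = 1.665
|T(j1.4)| = 15 / (1.518 × 1.665) = 5.9345
20 log₁₀(5.9345) = 15.47 dB
∠(j1.4 + 0.586) = arctan(1.4/0.586) = 67.29°
∠(j1.4 + 0.902) = arctan(1.4/0.902) = 57.21°
∠T(j1.4) = − (67.29° + 57.21°) = -124.49°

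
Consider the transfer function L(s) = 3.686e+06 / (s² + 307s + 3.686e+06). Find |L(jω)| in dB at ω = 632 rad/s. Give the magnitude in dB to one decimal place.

|(j632)² + 307(j632) + 3.686e+06| = |3.2866e+06 + j1.9402e+05| = 3.292e+06
|L(j632)| = 3.686e+06 / 3.292e+06 = 1.1196
20 log₁₀(1.1196) = 0.98 dB

1.0 dB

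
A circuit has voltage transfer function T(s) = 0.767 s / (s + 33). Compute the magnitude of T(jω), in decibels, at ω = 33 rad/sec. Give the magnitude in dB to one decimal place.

-5.3 dB

|j33| = 33
|j33 + 33| = √(33² + 33²) = 46.67
|T(j33)| = 0.767 × 33 / 46.67 = 0.54235
20 log₁₀(0.54235) = -5.31 dB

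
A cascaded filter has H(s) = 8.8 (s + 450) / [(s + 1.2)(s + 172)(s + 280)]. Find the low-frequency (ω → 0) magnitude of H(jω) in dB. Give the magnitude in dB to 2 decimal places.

-23.28 dB

H(0) = 8.8 × 450 / (1.2 × 172 × 280) = 0.068522
20 log₁₀(0.068522) = -23.283 dB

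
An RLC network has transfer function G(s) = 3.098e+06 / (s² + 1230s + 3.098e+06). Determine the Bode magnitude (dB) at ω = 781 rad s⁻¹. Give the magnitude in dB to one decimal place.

|(j781)² + 1230(j781) + 3.098e+06| = |2.488e+06 + j9.6063e+05| = 2.667e+06
|G(j781)| = 3.098e+06 / 2.667e+06 = 1.1616
20 log₁₀(1.1616) = 1.30 dB

1.3 dB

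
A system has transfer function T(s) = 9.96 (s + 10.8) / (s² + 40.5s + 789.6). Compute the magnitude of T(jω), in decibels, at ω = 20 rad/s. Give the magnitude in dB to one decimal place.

|j20 + 10.8| = √(20² + 10.8²) = 22.73
|(j20)² + 40.5(j20) + 789.6| = |389.6 + j810| = 898.8
|T(j20)| = 9.96 × 22.73 / 898.8 = 0.25187
20 log₁₀(0.25187) = -11.98 dB

-12.0 dB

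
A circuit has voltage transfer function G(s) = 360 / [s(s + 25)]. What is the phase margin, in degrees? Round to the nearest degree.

Gain crossover: |G(jω)| = 1 at ω ≈ 12.8 rad/sec.
∠G(j12.8) = −90° − arctan(12.8/25) ≈ -117.14°
PM = 180° + (-117.14°) = 62.86°

63°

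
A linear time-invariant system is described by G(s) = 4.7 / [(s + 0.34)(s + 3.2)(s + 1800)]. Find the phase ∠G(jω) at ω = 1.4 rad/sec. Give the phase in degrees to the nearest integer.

-100°

∠(j1.4 + 0.34) = arctan(1.4/0.34) = 76.35°
∠(j1.4 + 3.2) = arctan(1.4/3.2) = 23.63°
∠(j1.4 + 1800) = arctan(1.4/1800) = 0.04°
∠G(j1.4) = − (76.35° + 23.63° + 0.04°) = -100.02°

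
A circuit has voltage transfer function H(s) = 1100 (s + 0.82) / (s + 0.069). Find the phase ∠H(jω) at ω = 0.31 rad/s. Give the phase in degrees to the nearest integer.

-57 deg

∠(j0.31 + 0.82) = arctan(0.31/0.82) = 20.71°
∠(j0.31 + 0.069) = arctan(0.31/0.069) = 77.45°
∠H(j0.31) = 20.71° − 77.45° = -56.74°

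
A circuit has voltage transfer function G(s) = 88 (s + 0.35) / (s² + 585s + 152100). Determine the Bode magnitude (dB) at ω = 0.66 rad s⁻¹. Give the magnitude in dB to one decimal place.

|j0.66 + 0.35| = √(0.66² + 0.35²) = 0.7471
|(j0.66)² + 585(j0.66) + 152100| = |1.521e+05 + j386.1| = 1.521e+05
|G(j0.66)| = 88 × 0.7471 / 1.521e+05 = 0.00043222
20 log₁₀(0.00043222) = -67.29 dB

-67.3 dB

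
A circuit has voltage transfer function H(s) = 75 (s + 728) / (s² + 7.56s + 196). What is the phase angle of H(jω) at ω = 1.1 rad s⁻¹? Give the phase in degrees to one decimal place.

∠(j1.1 + 728) = arctan(1.1/728) = 0.09°
∠[(j1.1)² + 7.56(j1.1) + 196] = ∠[194.79 + j8.316] = 2.44°
∠H(j1.1) = 0.09° − 2.44° = -2.36°

-2.4°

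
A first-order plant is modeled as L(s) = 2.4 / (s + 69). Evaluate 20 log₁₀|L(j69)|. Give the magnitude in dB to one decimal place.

-32.2 dB

|j69 + 69| = √(69² + 69²) = 97.58
|L(j69)| = 2.4 / 97.58 = 0.024595
20 log₁₀(0.024595) = -32.18 dB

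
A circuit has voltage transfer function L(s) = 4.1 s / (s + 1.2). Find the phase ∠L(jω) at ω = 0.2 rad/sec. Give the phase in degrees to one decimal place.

80.5°

∠(j0.2) = 90.00°
∠(j0.2 + 1.2) = arctan(0.2/1.2) = 9.46°
∠L(j0.2) = 90.00° − 9.46° = 80.54°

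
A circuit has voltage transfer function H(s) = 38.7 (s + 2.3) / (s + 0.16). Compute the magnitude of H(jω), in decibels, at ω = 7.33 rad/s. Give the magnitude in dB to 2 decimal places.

32.16 dB

|j7.33 + 2.3| = √(7.33² + 2.3²) = 7.682
|j7.33 + 0.16| = √(7.33² + 0.16²) = 7.332
|H(j7.33)| = 38.7 × 7.682 / 7.332 = 40.551
20 log₁₀(40.551) = 32.160 dB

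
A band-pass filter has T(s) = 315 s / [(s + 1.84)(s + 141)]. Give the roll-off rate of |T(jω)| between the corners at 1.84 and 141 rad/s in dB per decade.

0 dB/decade

In this band the factors already past their corner are: 1 differentiator zero, pole at 1.84; net slope = 0 dB/decade.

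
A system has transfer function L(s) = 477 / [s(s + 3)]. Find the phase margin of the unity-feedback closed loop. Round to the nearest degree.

8°

Gain crossover: |L(jω)| = 1 at ω ≈ 21.7 rad/s.
∠L(j21.7) = −90° − arctan(21.7/3) ≈ -172.14°
PM = 180° + (-172.14°) = 7.86°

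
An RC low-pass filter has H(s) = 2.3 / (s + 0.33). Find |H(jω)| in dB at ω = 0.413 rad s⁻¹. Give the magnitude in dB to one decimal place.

|j0.413 + 0.33| = √(0.413² + 0.33²) = 0.5286
|H(j0.413)| = 2.3 / 0.5286 = 4.3507
20 log₁₀(4.3507) = 12.77 dB

12.8 dB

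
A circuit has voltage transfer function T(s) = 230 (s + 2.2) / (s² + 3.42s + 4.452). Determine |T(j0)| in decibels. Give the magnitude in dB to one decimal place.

41.1 dB

T(0) = 230 × 2.2 / 4.452 = 113.66
20 log₁₀(113.66) = 41.11 dB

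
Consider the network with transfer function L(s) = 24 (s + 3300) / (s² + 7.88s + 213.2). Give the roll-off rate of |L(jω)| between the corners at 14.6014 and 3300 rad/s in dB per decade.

In this band the factors already past their corner are: complex pole pair at ωₙ ≈ 14.6; net slope = -40 dB/decade.

-40 dB/decade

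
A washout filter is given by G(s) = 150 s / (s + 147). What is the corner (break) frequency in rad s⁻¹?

The single real pole at s = −147 gives a corner at ω = 147 rad s⁻¹.

147 rad s⁻¹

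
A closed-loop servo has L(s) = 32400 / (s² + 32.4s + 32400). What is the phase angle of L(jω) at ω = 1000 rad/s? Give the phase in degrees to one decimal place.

-178.1°

∠[(j1000)² + 32.4(j1000) + 32400] = ∠[-9.676e+05 + j32400] = 178.08°
∠L(j1000) = −178.08° = -178.08°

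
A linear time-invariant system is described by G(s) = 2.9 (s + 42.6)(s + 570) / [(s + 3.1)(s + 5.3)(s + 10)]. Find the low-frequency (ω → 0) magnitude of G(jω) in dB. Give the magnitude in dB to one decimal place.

52.6 dB

G(0) = 2.9 × 42.6 × 570 / (3.1 × 5.3 × 10) = 428.59
20 log₁₀(428.59) = 52.64 dB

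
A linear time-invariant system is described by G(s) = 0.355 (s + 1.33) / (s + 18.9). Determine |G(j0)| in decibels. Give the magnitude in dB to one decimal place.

-32.0 dB

G(0) = 0.355 × 1.33 / 18.9 = 0.024981
20 log₁₀(0.024981) = -32.05 dB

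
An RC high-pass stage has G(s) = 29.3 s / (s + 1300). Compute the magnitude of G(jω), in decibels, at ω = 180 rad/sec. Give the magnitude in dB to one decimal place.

|j180| = 180
|j180 + 1300| = √(180² + 1300²) = 1312
|G(j180)| = 29.3 × 180 / 1312 = 4.0186
20 log₁₀(4.0186) = 12.08 dB

12.1 dB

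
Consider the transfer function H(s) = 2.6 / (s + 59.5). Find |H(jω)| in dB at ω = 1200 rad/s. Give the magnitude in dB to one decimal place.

-53.3 dB

|j1200 + 59.5| = √(1200² + 59.5²) = 1201
|H(j1200)| = 2.6 / 1201 = 0.002164
20 log₁₀(0.002164) = -53.29 dB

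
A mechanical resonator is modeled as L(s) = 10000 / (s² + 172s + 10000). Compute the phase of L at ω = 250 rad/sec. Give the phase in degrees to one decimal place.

-140.7 deg

∠[(j250)² + 172(j250) + 10000] = ∠[-52500 + j43000] = 140.68°
∠L(j250) = −140.68° = -140.68°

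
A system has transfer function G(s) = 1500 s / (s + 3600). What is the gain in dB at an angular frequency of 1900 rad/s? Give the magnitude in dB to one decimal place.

|j1900| = 1900
|j1900 + 3600| = √(1900² + 3600²) = 4071
|G(j1900)| = 1500 × 1900 / 4071 = 700.14
20 log₁₀(700.14) = 56.90 dB

56.9 dB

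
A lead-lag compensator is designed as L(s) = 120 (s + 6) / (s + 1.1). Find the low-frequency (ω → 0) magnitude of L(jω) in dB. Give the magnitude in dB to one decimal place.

56.3 dB

L(0) = 120 × 6 / 1.1 = 654.55
20 log₁₀(654.55) = 56.32 dB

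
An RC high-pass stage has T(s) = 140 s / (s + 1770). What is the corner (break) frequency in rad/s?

The single real pole at s = −1770 gives a corner at ω = 1770 rad/s.

1770 rad/s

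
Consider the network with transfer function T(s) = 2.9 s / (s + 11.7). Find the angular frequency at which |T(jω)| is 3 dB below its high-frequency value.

11.7 rad/s

For a single-pole high-pass, the −3 dB point is at the pole: ω = 11.7 rad/s.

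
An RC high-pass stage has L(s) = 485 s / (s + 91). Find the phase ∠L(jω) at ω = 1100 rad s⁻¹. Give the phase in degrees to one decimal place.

4.7°

∠(j1100) = 90.00°
∠(j1100 + 91) = arctan(1100/91) = 85.27°
∠L(j1100) = 90.00° − 85.27° = 4.73°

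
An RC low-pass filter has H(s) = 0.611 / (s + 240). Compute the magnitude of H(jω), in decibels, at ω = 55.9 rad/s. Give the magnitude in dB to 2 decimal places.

-52.11 dB

|j55.9 + 240| = √(55.9² + 240²) = 246.4
|H(j55.9)| = 0.611 / 246.4 = 0.0024795
20 log₁₀(0.0024795) = -52.113 dB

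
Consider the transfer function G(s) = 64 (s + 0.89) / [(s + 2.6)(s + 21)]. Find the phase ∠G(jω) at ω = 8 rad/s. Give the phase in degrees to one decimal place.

-9.2 deg

∠(j8 + 0.89) = arctan(8/0.89) = 83.65°
∠(j8 + 2.6) = arctan(8/2.6) = 72.00°
∠(j8 + 21) = arctan(8/21) = 20.85°
∠G(j8) = 83.65° − (72.00° + 20.85°) = -9.20°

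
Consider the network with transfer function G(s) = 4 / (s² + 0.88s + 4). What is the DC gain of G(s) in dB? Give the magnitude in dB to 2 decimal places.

G(0) = 4 / 4 = 1
20 log₁₀(1) = 0.000 dB

0.00 dB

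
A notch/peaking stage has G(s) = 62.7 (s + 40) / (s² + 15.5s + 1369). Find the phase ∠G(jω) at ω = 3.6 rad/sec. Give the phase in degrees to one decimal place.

2.8°

∠(j3.6 + 40) = arctan(3.6/40) = 5.14°
∠[(j3.6)² + 15.5(j3.6) + 1369] = ∠[1356 + j55.8] = 2.36°
∠G(j3.6) = 5.14° − 2.36° = 2.79°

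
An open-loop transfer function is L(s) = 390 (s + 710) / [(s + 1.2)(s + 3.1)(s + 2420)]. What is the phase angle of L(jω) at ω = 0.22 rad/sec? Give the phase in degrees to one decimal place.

-14.4°

∠(j0.22 + 710) = arctan(0.22/710) = 0.02°
∠(j0.22 + 1.2) = arctan(0.22/1.2) = 10.39°
∠(j0.22 + 3.1) = arctan(0.22/3.1) = 4.06°
∠(j0.22 + 2420) = arctan(0.22/2420) = 0.01°
∠L(j0.22) = 0.02° − (10.39° + 4.06° + 0.01°) = -14.44°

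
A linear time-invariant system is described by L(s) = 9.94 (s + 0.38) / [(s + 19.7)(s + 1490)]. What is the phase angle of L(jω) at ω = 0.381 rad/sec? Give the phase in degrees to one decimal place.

44.0 deg

∠(j0.381 + 0.38) = arctan(0.381/0.38) = 45.08°
∠(j0.381 + 19.7) = arctan(0.381/19.7) = 1.11°
∠(j0.381 + 1490) = arctan(0.381/1490) = 0.01°
∠L(j0.381) = 45.08° − (1.11° + 0.01°) = 43.95°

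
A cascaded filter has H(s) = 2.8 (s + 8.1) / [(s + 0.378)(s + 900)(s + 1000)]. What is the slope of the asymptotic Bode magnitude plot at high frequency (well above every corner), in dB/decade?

With 1 zero and 3 poles, the high-frequency asymptotic slope is 20 × (1 − 3) = -40 dB/decade.

-40 dB/decade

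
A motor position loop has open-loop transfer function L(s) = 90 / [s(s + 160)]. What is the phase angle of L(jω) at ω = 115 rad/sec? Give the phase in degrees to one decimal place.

∠(j115 + 160) = arctan(115/160) = 35.71°
∠(j115) = 90.00°
∠L(j115) = − (35.71° + 90.00°) = -125.71°

-125.7°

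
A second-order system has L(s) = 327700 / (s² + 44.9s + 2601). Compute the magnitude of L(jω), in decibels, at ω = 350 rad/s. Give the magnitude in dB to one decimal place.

|(j350)² + 44.9(j350) + 2601| = |-1.199e+05 + j15715| = 1.209e+05
|L(j350)| = 327700 / 1.209e+05 = 2.71
20 log₁₀(2.71) = 8.66 dB

8.7 dB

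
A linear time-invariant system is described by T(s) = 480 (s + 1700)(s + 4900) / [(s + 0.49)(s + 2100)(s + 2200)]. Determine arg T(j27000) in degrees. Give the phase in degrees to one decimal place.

-94.8 deg

∠(j27000 + 1700) = arctan(27000/1700) = 86.40°
∠(j27000 + 4900) = arctan(27000/4900) = 79.71°
∠(j27000 + 0.49) = arctan(27000/0.49) = 90.00°
∠(j27000 + 2100) = arctan(27000/2100) = 85.55°
∠(j27000 + 2200) = arctan(27000/2200) = 85.34°
∠T(j27000) = 86.40° + 79.71° − (90.00° + 85.55° + 85.34°) = -94.78°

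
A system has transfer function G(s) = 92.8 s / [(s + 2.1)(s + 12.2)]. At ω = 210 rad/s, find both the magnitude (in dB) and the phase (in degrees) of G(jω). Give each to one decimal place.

|j210| = 210
|j210 + 2.1| = √(210² + 2.1²) = 210
|j210 + 12.2| = √(210² + 12.2²) = 210.4
|G(j210)| = 92.8 × 210 / (210 × 210.4) = 0.44114
20 log₁₀(0.44114) = -7.11 dB
∠(j210) = 90.00°
∠(j210 + 2.1) = arctan(210/2.1) = 89.43°
∠(j210 + 12.2) = arctan(210/12.2) = 86.68°
∠G(j210) = 90.00° − (89.43° + 86.68°) = -86.10°

|G| = -7.1 dB, ∠G = -86.1°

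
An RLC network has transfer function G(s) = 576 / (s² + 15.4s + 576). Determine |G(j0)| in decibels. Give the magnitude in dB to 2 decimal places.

0.00 dB

G(0) = 576 / 576 = 1
20 log₁₀(1) = 0.000 dB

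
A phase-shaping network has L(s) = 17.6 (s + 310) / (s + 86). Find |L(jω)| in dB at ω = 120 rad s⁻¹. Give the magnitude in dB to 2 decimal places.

31.96 dB

|j120 + 310| = √(120² + 310²) = 332.4
|j120 + 86| = √(120² + 86²) = 147.6
|L(j120)| = 17.6 × 332.4 / 147.6 = 39.628
20 log₁₀(39.628) = 31.960 dB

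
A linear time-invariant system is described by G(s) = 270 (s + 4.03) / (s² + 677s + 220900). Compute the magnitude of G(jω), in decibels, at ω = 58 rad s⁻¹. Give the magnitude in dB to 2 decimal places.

-22.97 dB

|j58 + 4.03| = √(58² + 4.03²) = 58.14
|(j58)² + 677(j58) + 220900| = |2.1754e+05 + j39266| = 2.211e+05
|G(j58)| = 270 × 58.14 / 2.211e+05 = 0.071014
20 log₁₀(0.071014) = -22.973 dB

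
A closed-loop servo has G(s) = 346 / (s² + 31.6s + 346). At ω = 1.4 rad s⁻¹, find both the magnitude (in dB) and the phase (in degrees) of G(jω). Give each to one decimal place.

|(j1.4)² + 31.6(j1.4) + 346| = |344.04 + j44.24| = 346.9
|G(j1.4)| = 346 / 346.9 = 0.99748
20 log₁₀(0.99748) = -0.02 dB
∠[(j1.4)² + 31.6(j1.4) + 346] = ∠[344.04 + j44.24] = 7.33°
∠G(j1.4) = −7.33° = -7.33°

|G| = -0.0 dB, ∠G = -7.3°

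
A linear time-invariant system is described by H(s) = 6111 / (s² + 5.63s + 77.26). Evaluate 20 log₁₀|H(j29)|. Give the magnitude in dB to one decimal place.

|(j29)² + 5.63(j29) + 77.26| = |-763.74 + j163.27| = 781
|H(j29)| = 6111 / 781 = 7.8246
20 log₁₀(7.8246) = 17.87 dB

17.9 dB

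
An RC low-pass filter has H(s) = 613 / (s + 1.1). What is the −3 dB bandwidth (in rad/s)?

For a single-pole low-pass, the −3 dB point is at the pole: ω = 1.1 rad/s.

1.1 rad/s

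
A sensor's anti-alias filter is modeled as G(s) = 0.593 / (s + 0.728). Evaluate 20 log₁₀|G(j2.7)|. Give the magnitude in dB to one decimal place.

|j2.7 + 0.728| = √(2.7² + 0.728²) = 2.796
|G(j2.7)| = 0.593 / 2.796 = 0.21206
20 log₁₀(0.21206) = -13.47 dB

-13.5 dB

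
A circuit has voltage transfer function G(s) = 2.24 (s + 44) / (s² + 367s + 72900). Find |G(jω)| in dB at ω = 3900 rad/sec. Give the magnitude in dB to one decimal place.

|j3900 + 44| = √(3900² + 44²) = 3900
|(j3900)² + 367(j3900) + 72900| = |-1.5137e+07 + j1.4313e+06| = 1.52e+07
|G(j3900)| = 2.24 × 3900 / 1.52e+07 = 0.0005746
20 log₁₀(0.0005746) = -64.81 dB

-64.8 dB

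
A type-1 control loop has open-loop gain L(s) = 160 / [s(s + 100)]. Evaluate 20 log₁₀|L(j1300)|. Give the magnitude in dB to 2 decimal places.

-80.50 dB

|j1300 + 100| = √(1300² + 100²) = 1304
|j1300| = 1300
|L(j1300)| = 160 / (1304 × 1300) = 9.4396e-05
20 log₁₀(9.4396e-05) = -80.501 dB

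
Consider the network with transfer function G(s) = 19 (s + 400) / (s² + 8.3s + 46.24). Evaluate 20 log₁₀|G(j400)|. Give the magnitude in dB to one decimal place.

|j400 + 400| = √(400² + 400²) = 565.7
|(j400)² + 8.3(j400) + 46.24| = |-1.5995e+05 + j3320| = 1.6e+05
|G(j400)| = 19 × 565.7 / 1.6e+05 = 0.06718
20 log₁₀(0.06718) = -23.46 dB

-23.5 dB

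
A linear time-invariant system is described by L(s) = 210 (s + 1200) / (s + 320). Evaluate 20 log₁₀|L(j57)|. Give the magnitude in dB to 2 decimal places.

|j57 + 1200| = √(57² + 1200²) = 1201
|j57 + 320| = √(57² + 320²) = 325
|L(j57)| = 210 × 1201 / 325 = 776.17
20 log₁₀(776.17) = 57.799 dB

57.80 dB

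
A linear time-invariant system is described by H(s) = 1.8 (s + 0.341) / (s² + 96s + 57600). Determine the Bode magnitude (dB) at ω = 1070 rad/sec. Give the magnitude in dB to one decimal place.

-55.1 dB

|j1070 + 0.341| = √(1070² + 0.341²) = 1070
|(j1070)² + 96(j1070) + 57600| = |-1.0873e+06 + j1.0272e+05| = 1.092e+06
|H(j1070)| = 1.8 × 1070 / 1.092e+06 = 0.0017635
20 log₁₀(0.0017635) = -55.07 dB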